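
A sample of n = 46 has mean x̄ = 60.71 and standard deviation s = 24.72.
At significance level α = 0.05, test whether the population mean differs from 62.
One-sample t-test:
H₀: μ = 62
H₁: μ ≠ 62
df = n - 1 = 45
t = (x̄ - μ₀) / (s/√n) = (60.71 - 62) / (24.72/√46) = -0.354
p-value = 0.7250

Since p-value > α = 0.05, we fail to reject H₀.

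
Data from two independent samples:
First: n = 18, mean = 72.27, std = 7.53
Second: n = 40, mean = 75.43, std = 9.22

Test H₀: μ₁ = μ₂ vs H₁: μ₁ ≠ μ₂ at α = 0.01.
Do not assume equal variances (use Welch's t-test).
Welch's two-sample t-test:
H₀: μ₁ = μ₂
H₁: μ₁ ≠ μ₂
s₁²/n₁ = 7.53²/18 = 3.1501,  s₂²/n₂ = 9.22²/40 = 2.1252
SE = √(s₁²/n₁ + s₂²/n₂) = √(3.1501 + 2.1252) = 2.2968
df (Welch-Satterthwaite) = (s₁²/n₁ + s₂²/n₂)² / [(s₁²/n₁)²/(n₁-1) + (s₂²/n₂)²/(n₂-1)] ≈ 39.78
t = (x̄₁ - x̄₂) / SE = (72.27 - 75.43) / 2.2968 = -3.16 / 2.2968 = -1.376
p-value = 0.1766

Since p-value > α = 0.01, we fail to reject H₀.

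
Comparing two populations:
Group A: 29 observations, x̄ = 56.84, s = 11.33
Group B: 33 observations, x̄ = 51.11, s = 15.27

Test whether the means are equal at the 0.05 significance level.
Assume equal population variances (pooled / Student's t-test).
Student's two-sample t-test (equal variances):
H₀: μ₁ = μ₂
H₁: μ₁ ≠ μ₂
df = n₁ + n₂ - 2 = 60
Pooled variance s_p² = [(n₁-1)s₁² + (n₂-1)s₂²] / (n₁ + n₂ - 2) = [(28)(11.33²) + (32)(15.27²)] / 60 = 184.2644
SE = √(s_p²(1/n₁ + 1/n₂)) = √(184.2644 × (1/29 + 1/33)) = 3.4551
t = (x̄₁ - x̄₂) / SE = (56.84 - 51.11) / 3.4551 = 5.73 / 3.4551 = 1.658
p-value = 0.1025

Since p-value > α = 0.05, we fail to reject H₀.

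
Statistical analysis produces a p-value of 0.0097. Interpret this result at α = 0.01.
Since p = 0.0097 < α = 0.01, reject H₀.
There is sufficient evidence to reject the null hypothesis; the result is statistically significant at the 0.01 level.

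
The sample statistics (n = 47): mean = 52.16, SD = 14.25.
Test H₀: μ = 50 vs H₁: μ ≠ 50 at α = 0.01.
One-sample t-test:
H₀: μ = 50
H₁: μ ≠ 50
df = n - 1 = 46
t = (x̄ - μ₀) / (s/√n) = (52.16 - 50) / (14.25/√47) = 1.039
p-value = 0.3042

Since p-value > α = 0.01, we fail to reject H₀.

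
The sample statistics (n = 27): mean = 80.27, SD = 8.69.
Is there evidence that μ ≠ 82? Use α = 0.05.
One-sample t-test:
H₀: μ = 82
H₁: μ ≠ 82
df = n - 1 = 26
t = (x̄ - μ₀) / (s/√n) = (80.27 - 82) / (8.69/√27) = -1.034
p-value = 0.3105

Since p-value > α = 0.05, we fail to reject H₀.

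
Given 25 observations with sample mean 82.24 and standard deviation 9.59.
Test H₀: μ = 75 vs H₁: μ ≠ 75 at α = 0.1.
One-sample t-test:
H₀: μ = 75
H₁: μ ≠ 75
df = n - 1 = 24
t = (x̄ - μ₀) / (s/√n) = (82.24 - 75) / (9.59/√25) = 3.775
p-value = 0.0009

Since p-value < α = 0.1, we reject H₀.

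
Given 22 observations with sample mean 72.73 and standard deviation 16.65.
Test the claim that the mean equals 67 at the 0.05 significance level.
One-sample t-test:
H₀: μ = 67
H₁: μ ≠ 67
df = n - 1 = 21
t = (x̄ - μ₀) / (s/√n) = (72.73 - 67) / (16.65/√22) = 1.614
p-value = 0.1214

Since p-value > α = 0.05, we fail to reject H₀.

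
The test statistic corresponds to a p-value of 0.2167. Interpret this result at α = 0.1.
Since p = 0.2167 > α = 0.1, fail to reject H₀.
There is insufficient evidence to reject the null hypothesis; the result is not statistically significant at the 0.1 level.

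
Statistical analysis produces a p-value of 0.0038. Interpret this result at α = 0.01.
Since p = 0.0038 < α = 0.01, reject H₀.
There is sufficient evidence to reject the null hypothesis; the result is statistically significant at the 0.01 level.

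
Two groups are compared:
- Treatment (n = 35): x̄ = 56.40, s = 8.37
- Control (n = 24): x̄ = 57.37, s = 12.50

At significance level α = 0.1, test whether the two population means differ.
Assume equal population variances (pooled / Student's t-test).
Student's two-sample t-test (equal variances):
H₀: μ₁ = μ₂
H₁: μ₁ ≠ μ₂
df = n₁ + n₂ - 2 = 57
Pooled variance s_p² = [(n₁-1)s₁² + (n₂-1)s₂²] / (n₁ + n₂ - 2) = [(34)(8.37²) + (23)(12.50²)] / 57 = 104.8366
SE = √(s_p²(1/n₁ + 1/n₂)) = √(104.8366 × (1/35 + 1/24)) = 2.7136
t = (x̄₁ - x̄₂) / SE = (56.40 - 57.37) / 2.7136 = -0.97 / 2.7136 = -0.357
p-value = 0.7221

Since p-value > α = 0.1, we fail to reject H₀.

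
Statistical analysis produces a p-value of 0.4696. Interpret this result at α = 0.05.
Since p = 0.4696 > α = 0.05, fail to reject H₀.
There is insufficient evidence to reject the null hypothesis; the result is not statistically significant at the 0.05 level.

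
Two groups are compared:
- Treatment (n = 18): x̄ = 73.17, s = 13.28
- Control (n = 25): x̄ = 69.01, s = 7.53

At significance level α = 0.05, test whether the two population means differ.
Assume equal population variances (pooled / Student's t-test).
Student's two-sample t-test (equal variances):
H₀: μ₁ = μ₂
H₁: μ₁ ≠ μ₂
df = n₁ + n₂ - 2 = 41
Pooled variance s_p² = [(n₁-1)s₁² + (n₂-1)s₂²] / (n₁ + n₂ - 2) = [(17)(13.28²) + (24)(7.53²)] / 41 = 106.3150
SE = √(s_p²(1/n₁ + 1/n₂)) = √(106.3150 × (1/18 + 1/25)) = 3.1873
t = (x̄₁ - x̄₂) / SE = (73.17 - 69.01) / 3.1873 = 4.16 / 3.1873 = 1.305
p-value = 0.1991

Since p-value > α = 0.05, we fail to reject H₀.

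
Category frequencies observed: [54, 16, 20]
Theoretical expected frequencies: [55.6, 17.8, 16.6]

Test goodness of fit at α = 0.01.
Chi-square goodness of fit test:
H₀: observed counts match expected distribution
H₁: observed counts differ from expected distribution
df = k - 1 = 2
χ² = Σ(O - E)²/E
   = (54 - 55.6)²/55.6 + (16 - 17.8)²/17.8 + (20 - 16.6)²/16.6
   = 0.046 + 0.182 + 0.696
   = 0.92
p-value = 0.6299

Since p-value > α = 0.01, we fail to reject H₀.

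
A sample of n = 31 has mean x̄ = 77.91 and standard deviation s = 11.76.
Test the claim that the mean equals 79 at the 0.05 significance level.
One-sample t-test:
H₀: μ = 79
H₁: μ ≠ 79
df = n - 1 = 30
t = (x̄ - μ₀) / (s/√n) = (77.91 - 79) / (11.76/√31) = -0.516
p-value = 0.6096

Since p-value > α = 0.05, we fail to reject H₀.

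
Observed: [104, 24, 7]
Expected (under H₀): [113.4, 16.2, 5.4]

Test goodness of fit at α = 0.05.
Chi-square goodness of fit test:
H₀: observed counts match expected distribution
H₁: observed counts differ from expected distribution
df = k - 1 = 2
χ² = Σ(O - E)²/E
   = (104 - 113.4)²/113.4 + (24 - 16.2)²/16.2 + (7 - 5.4)²/5.4
   = 0.779 + 3.756 + 0.474
   = 5.01
p-value = 0.0817

Since p-value > α = 0.05, we fail to reject H₀.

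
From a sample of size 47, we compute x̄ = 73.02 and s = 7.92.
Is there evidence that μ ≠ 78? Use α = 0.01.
One-sample t-test:
H₀: μ = 78
H₁: μ ≠ 78
df = n - 1 = 46
t = (x̄ - μ₀) / (s/√n) = (73.02 - 78) / (7.92/√47) = -4.311
p-value = 0.0001

Since p-value < α = 0.01, we reject H₀.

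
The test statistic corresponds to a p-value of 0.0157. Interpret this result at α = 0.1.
Since p = 0.0157 < α = 0.1, reject H₀.
There is sufficient evidence to reject the null hypothesis; the result is statistically significant at the 0.1 level.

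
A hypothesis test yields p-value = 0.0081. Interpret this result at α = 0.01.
Since p = 0.0081 < α = 0.01, reject H₀.
There is sufficient evidence to reject the null hypothesis; the result is statistically significant at the 0.01 level.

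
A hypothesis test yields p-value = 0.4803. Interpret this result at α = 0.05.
Since p = 0.4803 > α = 0.05, fail to reject H₀.
There is insufficient evidence to reject the null hypothesis; the result is not statistically significant at the 0.05 level.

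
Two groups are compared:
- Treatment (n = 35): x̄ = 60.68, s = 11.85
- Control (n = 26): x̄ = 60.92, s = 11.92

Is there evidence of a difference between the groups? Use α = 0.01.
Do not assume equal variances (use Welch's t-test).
Welch's two-sample t-test:
H₀: μ₁ = μ₂
H₁: μ₁ ≠ μ₂
s₁²/n₁ = 11.85²/35 = 4.0121,  s₂²/n₂ = 11.92²/26 = 5.4649
SE = √(s₁²/n₁ + s₂²/n₂) = √(4.0121 + 5.4649) = 3.0785
df (Welch-Satterthwaite) = (s₁²/n₁ + s₂²/n₂)² / [(s₁²/n₁)²/(n₁-1) + (s₂²/n₂)²/(n₂-1)] ≈ 53.84
t = (x̄₁ - x̄₂) / SE = (60.68 - 60.92) / 3.0785 = -0.24 / 3.0785 = -0.078
p-value = 0.9381

Since p-value > α = 0.01, we fail to reject H₀.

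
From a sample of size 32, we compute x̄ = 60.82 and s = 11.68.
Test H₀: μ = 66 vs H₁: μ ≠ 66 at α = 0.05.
One-sample t-test:
H₀: μ = 66
H₁: μ ≠ 66
df = n - 1 = 31
t = (x̄ - μ₀) / (s/√n) = (60.82 - 66) / (11.68/√32) = -2.509
p-value = 0.0176

Since p-value < α = 0.05, we reject H₀.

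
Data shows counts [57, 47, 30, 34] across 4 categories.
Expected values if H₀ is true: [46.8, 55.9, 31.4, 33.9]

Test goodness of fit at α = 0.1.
Chi-square goodness of fit test:
H₀: observed counts match expected distribution
H₁: observed counts differ from expected distribution
df = k - 1 = 3
χ² = Σ(O - E)²/E
   = (57 - 46.8)²/46.8 + (47 - 55.9)²/55.9 + (30 - 31.4)²/31.4 + (34 - 33.9)²/33.9
   = 2.223 + 1.417 + 0.062 + 0.000
   = 3.70
p-value = 0.2954

Since p-value > α = 0.1, we fail to reject H₀.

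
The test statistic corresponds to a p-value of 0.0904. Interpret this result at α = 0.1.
Since p = 0.0904 < α = 0.1, reject H₀.
There is sufficient evidence to reject the null hypothesis; the result is statistically significant at the 0.1 level.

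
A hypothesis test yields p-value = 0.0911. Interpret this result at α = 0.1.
Since p = 0.0911 < α = 0.1, reject H₀.
There is sufficient evidence to reject the null hypothesis; the result is statistically significant at the 0.1 level.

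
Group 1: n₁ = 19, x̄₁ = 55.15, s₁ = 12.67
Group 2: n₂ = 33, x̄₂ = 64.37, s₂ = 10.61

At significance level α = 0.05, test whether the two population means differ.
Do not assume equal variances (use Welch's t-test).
Welch's two-sample t-test:
H₀: μ₁ = μ₂
H₁: μ₁ ≠ μ₂
s₁²/n₁ = 12.67²/19 = 8.4489,  s₂²/n₂ = 10.61²/33 = 3.4113
SE = √(s₁²/n₁ + s₂²/n₂) = √(8.4489 + 3.4113) = 3.4439
df (Welch-Satterthwaite) = (s₁²/n₁ + s₂²/n₂)² / [(s₁²/n₁)²/(n₁-1) + (s₂²/n₂)²/(n₂-1)] ≈ 32.49
t = (x̄₁ - x̄₂) / SE = (55.15 - 64.37) / 3.4439 = -9.22 / 3.4439 = -2.677
p-value = 0.0115

Since p-value < α = 0.05, we reject H₀.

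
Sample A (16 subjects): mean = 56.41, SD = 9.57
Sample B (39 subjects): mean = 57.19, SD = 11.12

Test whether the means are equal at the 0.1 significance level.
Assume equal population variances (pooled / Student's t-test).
Student's two-sample t-test (equal variances):
H₀: μ₁ = μ₂
H₁: μ₁ ≠ μ₂
df = n₁ + n₂ - 2 = 53
Pooled variance s_p² = [(n₁-1)s₁² + (n₂-1)s₂²] / (n₁ + n₂ - 2) = [(15)(9.57²) + (38)(11.12²)] / 53 = 114.5781
SE = √(s_p²(1/n₁ + 1/n₂)) = √(114.5781 × (1/16 + 1/39)) = 3.1779
t = (x̄₁ - x̄₂) / SE = (56.41 - 57.19) / 3.1779 = -0.78 / 3.1779 = -0.245
p-value = 0.8071

Since p-value > α = 0.1, we fail to reject H₀.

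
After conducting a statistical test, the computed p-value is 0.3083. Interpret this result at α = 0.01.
Since p = 0.3083 > α = 0.01, fail to reject H₀.
There is insufficient evidence to reject the null hypothesis; the result is not statistically significant at the 0.01 level.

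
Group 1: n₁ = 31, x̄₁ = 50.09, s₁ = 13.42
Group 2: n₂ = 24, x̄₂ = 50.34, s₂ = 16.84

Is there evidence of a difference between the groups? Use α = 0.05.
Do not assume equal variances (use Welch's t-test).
Welch's two-sample t-test:
H₀: μ₁ = μ₂
H₁: μ₁ ≠ μ₂
s₁²/n₁ = 13.42²/31 = 5.8096,  s₂²/n₂ = 16.84²/24 = 11.8161
SE = √(s₁²/n₁ + s₂²/n₂) = √(5.8096 + 11.8161) = 4.1983
df (Welch-Satterthwaite) = (s₁²/n₁ + s₂²/n₂)² / [(s₁²/n₁)²/(n₁-1) + (s₂²/n₂)²/(n₂-1)] ≈ 43.17
t = (x̄₁ - x̄₂) / SE = (50.09 - 50.34) / 4.1983 = -0.25 / 4.1983 = -0.060
p-value = 0.9528

Since p-value > α = 0.05, we fail to reject H₀.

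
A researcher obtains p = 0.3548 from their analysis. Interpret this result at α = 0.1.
Since p = 0.3548 > α = 0.1, fail to reject H₀.
There is insufficient evidence to reject the null hypothesis; the result is not statistically significant at the 0.1 level.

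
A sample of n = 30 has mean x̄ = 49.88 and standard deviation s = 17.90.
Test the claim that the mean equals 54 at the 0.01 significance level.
One-sample t-test:
H₀: μ = 54
H₁: μ ≠ 54
df = n - 1 = 29
t = (x̄ - μ₀) / (s/√n) = (49.88 - 54) / (17.90/√30) = -1.261
p-value = 0.2175

Since p-value > α = 0.01, we fail to reject H₀.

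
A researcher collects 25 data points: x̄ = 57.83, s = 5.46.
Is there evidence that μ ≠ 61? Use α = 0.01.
One-sample t-test:
H₀: μ = 61
H₁: μ ≠ 61
df = n - 1 = 24
t = (x̄ - μ₀) / (s/√n) = (57.83 - 61) / (5.46/√25) = -2.903
p-value = 0.0078

Since p-value < α = 0.01, we reject H₀.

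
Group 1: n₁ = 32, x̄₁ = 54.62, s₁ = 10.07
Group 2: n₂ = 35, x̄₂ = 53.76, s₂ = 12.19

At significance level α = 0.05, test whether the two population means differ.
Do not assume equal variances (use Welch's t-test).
Welch's two-sample t-test:
H₀: μ₁ = μ₂
H₁: μ₁ ≠ μ₂
s₁²/n₁ = 10.07²/32 = 3.1689,  s₂²/n₂ = 12.19²/35 = 4.2456
SE = √(s₁²/n₁ + s₂²/n₂) = √(3.1689 + 4.2456) = 2.7230
df (Welch-Satterthwaite) = (s₁²/n₁ + s₂²/n₂)² / [(s₁²/n₁)²/(n₁-1) + (s₂²/n₂)²/(n₂-1)] ≈ 64.37
t = (x̄₁ - x̄₂) / SE = (54.62 - 53.76) / 2.7230 = 0.86 / 2.7230 = 0.316
p-value = 0.7532

Since p-value > α = 0.05, we fail to reject H₀.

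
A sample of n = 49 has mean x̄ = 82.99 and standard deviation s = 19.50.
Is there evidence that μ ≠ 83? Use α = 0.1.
One-sample t-test:
H₀: μ = 83
H₁: μ ≠ 83
df = n - 1 = 48
t = (x̄ - μ₀) / (s/√n) = (82.99 - 83) / (19.50/√49) = -0.004
p-value = 0.9972

Since p-value > α = 0.1, we fail to reject H₀.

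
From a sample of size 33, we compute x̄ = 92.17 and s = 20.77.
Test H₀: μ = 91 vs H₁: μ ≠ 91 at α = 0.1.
One-sample t-test:
H₀: μ = 91
H₁: μ ≠ 91
df = n - 1 = 32
t = (x̄ - μ₀) / (s/√n) = (92.17 - 91) / (20.77/√33) = 0.324
p-value = 0.7483

Since p-value > α = 0.1, we fail to reject H₀.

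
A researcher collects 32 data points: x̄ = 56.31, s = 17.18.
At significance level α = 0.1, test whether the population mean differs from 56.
One-sample t-test:
H₀: μ = 56
H₁: μ ≠ 56
df = n - 1 = 31
t = (x̄ - μ₀) / (s/√n) = (56.31 - 56) / (17.18/√32) = 0.102
p-value = 0.9194

Since p-value > α = 0.1, we fail to reject H₀.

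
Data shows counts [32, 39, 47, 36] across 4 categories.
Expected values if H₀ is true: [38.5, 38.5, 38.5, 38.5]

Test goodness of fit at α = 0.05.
Chi-square goodness of fit test:
H₀: observed counts match expected distribution
H₁: observed counts differ from expected distribution
df = k - 1 = 3
χ² = Σ(O - E)²/E
   = (32 - 38.5)²/38.5 + (39 - 38.5)²/38.5 + (47 - 38.5)²/38.5 + (36 - 38.5)²/38.5
   = 1.097 + 0.006 + 1.877 + 0.162
   = 3.14
p-value = 0.3701

Since p-value > α = 0.05, we fail to reject H₀.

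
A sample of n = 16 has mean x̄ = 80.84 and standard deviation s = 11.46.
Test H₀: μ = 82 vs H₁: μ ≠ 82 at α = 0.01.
One-sample t-test:
H₀: μ = 82
H₁: μ ≠ 82
df = n - 1 = 15
t = (x̄ - μ₀) / (s/√n) = (80.84 - 82) / (11.46/√16) = -0.405
p-value = 0.6913

Since p-value > α = 0.01, we fail to reject H₀.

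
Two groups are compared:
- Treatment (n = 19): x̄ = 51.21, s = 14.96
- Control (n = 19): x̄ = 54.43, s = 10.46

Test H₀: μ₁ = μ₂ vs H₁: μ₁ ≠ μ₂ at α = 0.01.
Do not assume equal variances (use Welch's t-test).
Welch's two-sample t-test:
H₀: μ₁ = μ₂
H₁: μ₁ ≠ μ₂
s₁²/n₁ = 14.96²/19 = 11.7790,  s₂²/n₂ = 10.46²/19 = 5.7585
SE = √(s₁²/n₁ + s₂²/n₂) = √(11.7790 + 5.7585) = 4.1878
df (Welch-Satterthwaite) = (s₁²/n₁ + s₂²/n₂)² / [(s₁²/n₁)²/(n₁-1) + (s₂²/n₂)²/(n₂-1)] ≈ 32.20
t = (x̄₁ - x̄₂) / SE = (51.21 - 54.43) / 4.1878 = -3.22 / 4.1878 = -0.769
p-value = 0.4476

Since p-value > α = 0.01, we fail to reject H₀.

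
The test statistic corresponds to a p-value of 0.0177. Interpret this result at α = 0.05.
Since p = 0.0177 < α = 0.05, reject H₀.
There is sufficient evidence to reject the null hypothesis; the result is statistically significant at the 0.05 level.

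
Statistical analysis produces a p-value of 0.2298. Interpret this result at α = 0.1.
Since p = 0.2298 > α = 0.1, fail to reject H₀.
There is insufficient evidence to reject the null hypothesis; the result is not statistically significant at the 0.1 level.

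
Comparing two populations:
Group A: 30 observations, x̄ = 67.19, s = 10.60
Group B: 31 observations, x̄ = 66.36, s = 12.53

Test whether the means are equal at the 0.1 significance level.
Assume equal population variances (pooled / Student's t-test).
Student's two-sample t-test (equal variances):
H₀: μ₁ = μ₂
H₁: μ₁ ≠ μ₂
df = n₁ + n₂ - 2 = 59
Pooled variance s_p² = [(n₁-1)s₁² + (n₂-1)s₂²] / (n₁ + n₂ - 2) = [(29)(10.60²) + (30)(12.53²)] / 59 = 135.0588
SE = √(s_p²(1/n₁ + 1/n₂)) = √(135.0588 × (1/30 + 1/31)) = 2.9764
t = (x̄₁ - x̄₂) / SE = (67.19 - 66.36) / 2.9764 = 0.83 / 2.9764 = 0.279
p-value = 0.7813

Since p-value > α = 0.1, we fail to reject H₀.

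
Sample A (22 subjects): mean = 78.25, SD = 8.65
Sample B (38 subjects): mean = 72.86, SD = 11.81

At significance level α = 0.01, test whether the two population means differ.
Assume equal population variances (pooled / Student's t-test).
Student's two-sample t-test (equal variances):
H₀: μ₁ = μ₂
H₁: μ₁ ≠ μ₂
df = n₁ + n₂ - 2 = 58
Pooled variance s_p² = [(n₁-1)s₁² + (n₂-1)s₂²] / (n₁ + n₂ - 2) = [(21)(8.65²) + (37)(11.81²)] / 58 = 116.0670
SE = √(s_p²(1/n₁ + 1/n₂)) = √(116.0670 × (1/22 + 1/38)) = 2.8862
t = (x̄₁ - x̄₂) / SE = (78.25 - 72.86) / 2.8862 = 5.39 / 2.8862 = 1.868
p-value = 0.0669

Since p-value > α = 0.01, we fail to reject H₀.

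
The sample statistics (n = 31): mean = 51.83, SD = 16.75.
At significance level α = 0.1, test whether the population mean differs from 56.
One-sample t-test:
H₀: μ = 56
H₁: μ ≠ 56
df = n - 1 = 30
t = (x̄ - μ₀) / (s/√n) = (51.83 - 56) / (16.75/√31) = -1.386
p-value = 0.1759

Since p-value > α = 0.1, we fail to reject H₀.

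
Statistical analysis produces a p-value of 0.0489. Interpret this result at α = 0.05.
Since p = 0.0489 < α = 0.05, reject H₀.
There is sufficient evidence to reject the null hypothesis; the result is statistically significant at the 0.05 level.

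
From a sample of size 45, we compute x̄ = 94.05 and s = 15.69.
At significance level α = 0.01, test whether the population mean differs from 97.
One-sample t-test:
H₀: μ = 97
H₁: μ ≠ 97
df = n - 1 = 44
t = (x̄ - μ₀) / (s/√n) = (94.05 - 97) / (15.69/√45) = -1.261
p-value = 0.2139

Since p-value > α = 0.01, we fail to reject H₀.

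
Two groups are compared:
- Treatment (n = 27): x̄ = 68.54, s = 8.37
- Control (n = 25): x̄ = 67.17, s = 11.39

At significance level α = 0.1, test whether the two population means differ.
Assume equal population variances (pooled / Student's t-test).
Student's two-sample t-test (equal variances):
H₀: μ₁ = μ₂
H₁: μ₁ ≠ μ₂
df = n₁ + n₂ - 2 = 50
Pooled variance s_p² = [(n₁-1)s₁² + (n₂-1)s₂²] / (n₁ + n₂ - 2) = [(26)(8.37²) + (24)(11.39²)] / 50 = 98.7010
SE = √(s_p²(1/n₁ + 1/n₂)) = √(98.7010 × (1/27 + 1/25)) = 2.7575
t = (x̄₁ - x̄₂) / SE = (68.54 - 67.17) / 2.7575 = 1.37 / 2.7575 = 0.497
p-value = 0.6215

Since p-value > α = 0.1, we fail to reject H₀.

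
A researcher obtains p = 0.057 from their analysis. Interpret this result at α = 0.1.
Since p = 0.057 < α = 0.1, reject H₀.
There is sufficient evidence to reject the null hypothesis; the result is statistically significant at the 0.1 level.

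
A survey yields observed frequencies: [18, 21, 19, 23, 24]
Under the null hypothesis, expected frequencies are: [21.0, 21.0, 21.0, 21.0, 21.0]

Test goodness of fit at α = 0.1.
Chi-square goodness of fit test:
H₀: observed counts match expected distribution
H₁: observed counts differ from expected distribution
df = k - 1 = 4
χ² = Σ(O - E)²/E
   = (18 - 21.0)²/21.0 + (21 - 21.0)²/21.0 + (19 - 21.0)²/21.0 + (23 - 21.0)²/21.0 + (24 - 21.0)²/21.0
   = 0.429 + 0.000 + 0.190 + 0.190 + 0.429
   = 1.24
p-value = 0.8718

Since p-value > α = 0.1, we fail to reject H₀.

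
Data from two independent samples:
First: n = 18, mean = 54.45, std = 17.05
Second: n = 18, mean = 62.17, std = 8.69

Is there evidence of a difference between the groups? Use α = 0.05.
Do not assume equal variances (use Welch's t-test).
Welch's two-sample t-test:
H₀: μ₁ = μ₂
H₁: μ₁ ≠ μ₂
s₁²/n₁ = 17.05²/18 = 16.1501,  s₂²/n₂ = 8.69²/18 = 4.1953
SE = √(s₁²/n₁ + s₂²/n₂) = √(16.1501 + 4.1953) = 4.5106
df (Welch-Satterthwaite) = (s₁²/n₁ + s₂²/n₂)² / [(s₁²/n₁)²/(n₁-1) + (s₂²/n₂)²/(n₂-1)] ≈ 25.27
t = (x̄₁ - x̄₂) / SE = (54.45 - 62.17) / 4.5106 = -7.72 / 4.5106 = -1.712
p-value = 0.0992

Since p-value > α = 0.05, we fail to reject H₀.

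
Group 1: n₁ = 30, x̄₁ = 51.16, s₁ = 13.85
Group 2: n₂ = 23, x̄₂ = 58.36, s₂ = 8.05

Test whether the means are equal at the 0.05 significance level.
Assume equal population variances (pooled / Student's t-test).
Student's two-sample t-test (equal variances):
H₀: μ₁ = μ₂
H₁: μ₁ ≠ μ₂
df = n₁ + n₂ - 2 = 51
Pooled variance s_p² = [(n₁-1)s₁² + (n₂-1)s₂²] / (n₁ + n₂ - 2) = [(29)(13.85²) + (22)(8.05²)] / 51 = 137.0296
SE = √(s_p²(1/n₁ + 1/n₂)) = √(137.0296 × (1/30 + 1/23)) = 3.2443
t = (x̄₁ - x̄₂) / SE = (51.16 - 58.36) / 3.2443 = -7.20 / 3.2443 = -2.219
p-value = 0.0309

Since p-value < α = 0.05, we reject H₀.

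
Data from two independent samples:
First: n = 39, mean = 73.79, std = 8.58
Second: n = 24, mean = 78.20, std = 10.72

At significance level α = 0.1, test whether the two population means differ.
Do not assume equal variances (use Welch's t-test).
Welch's two-sample t-test:
H₀: μ₁ = μ₂
H₁: μ₁ ≠ μ₂
s₁²/n₁ = 8.58²/39 = 1.8876,  s₂²/n₂ = 10.72²/24 = 4.7883
SE = √(s₁²/n₁ + s₂²/n₂) = √(1.8876 + 4.7883) = 2.5838
df (Welch-Satterthwaite) = (s₁²/n₁ + s₂²/n₂)² / [(s₁²/n₁)²/(n₁-1) + (s₂²/n₂)²/(n₂-1)] ≈ 40.86
t = (x̄₁ - x̄₂) / SE = (73.79 - 78.20) / 2.5838 = -4.41 / 2.5838 = -1.707
p-value = 0.0954

Since p-value < α = 0.1, we reject H₀.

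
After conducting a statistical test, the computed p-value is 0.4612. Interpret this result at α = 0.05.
Since p = 0.4612 > α = 0.05, fail to reject H₀.
There is insufficient evidence to reject the null hypothesis; the result is not statistically significant at the 0.05 level.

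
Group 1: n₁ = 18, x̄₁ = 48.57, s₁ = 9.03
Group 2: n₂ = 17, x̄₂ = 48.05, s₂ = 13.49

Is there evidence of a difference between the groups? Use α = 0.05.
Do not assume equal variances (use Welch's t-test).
Welch's two-sample t-test:
H₀: μ₁ = μ₂
H₁: μ₁ ≠ μ₂
s₁²/n₁ = 9.03²/18 = 4.5300,  s₂²/n₂ = 13.49²/17 = 10.7047
SE = √(s₁²/n₁ + s₂²/n₂) = √(4.5300 + 10.7047) = 3.9032
df (Welch-Satterthwaite) = (s₁²/n₁ + s₂²/n₂)² / [(s₁²/n₁)²/(n₁-1) + (s₂²/n₂)²/(n₂-1)] ≈ 27.73
t = (x̄₁ - x̄₂) / SE = (48.57 - 48.05) / 3.9032 = 0.52 / 3.9032 = 0.133
p-value = 0.8950

Since p-value > α = 0.05, we fail to reject H₀.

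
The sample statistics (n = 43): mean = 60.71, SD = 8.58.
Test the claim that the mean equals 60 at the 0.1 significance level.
One-sample t-test:
H₀: μ = 60
H₁: μ ≠ 60
df = n - 1 = 42
t = (x̄ - μ₀) / (s/√n) = (60.71 - 60) / (8.58/√43) = 0.543
p-value = 0.5903

Since p-value > α = 0.1, we fail to reject H₀.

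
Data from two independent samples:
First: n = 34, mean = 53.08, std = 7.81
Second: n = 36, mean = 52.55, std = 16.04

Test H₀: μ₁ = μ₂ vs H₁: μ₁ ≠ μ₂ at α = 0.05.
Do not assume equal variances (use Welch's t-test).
Welch's two-sample t-test:
H₀: μ₁ = μ₂
H₁: μ₁ ≠ μ₂
s₁²/n₁ = 7.81²/34 = 1.7940,  s₂²/n₂ = 16.04²/36 = 7.1467
SE = √(s₁²/n₁ + s₂²/n₂) = √(1.7940 + 7.1467) = 2.9901
df (Welch-Satterthwaite) = (s₁²/n₁ + s₂²/n₂)² / [(s₁²/n₁)²/(n₁-1) + (s₂²/n₂)²/(n₂-1)] ≈ 51.35
t = (x̄₁ - x̄₂) / SE = (53.08 - 52.55) / 2.9901 = 0.53 / 2.9901 = 0.177
p-value = 0.8600

Since p-value > α = 0.05, we fail to reject H₀.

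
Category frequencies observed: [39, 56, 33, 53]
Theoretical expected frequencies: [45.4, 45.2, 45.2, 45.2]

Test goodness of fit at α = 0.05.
Chi-square goodness of fit test:
H₀: observed counts match expected distribution
H₁: observed counts differ from expected distribution
df = k - 1 = 3
χ² = Σ(O - E)²/E
   = (39 - 45.4)²/45.4 + (56 - 45.2)²/45.2 + (33 - 45.2)²/45.2 + (53 - 45.2)²/45.2
   = 0.902 + 2.581 + 3.293 + 1.346
   = 8.12
p-value = 0.0436

Since p-value < α = 0.05, we reject H₀.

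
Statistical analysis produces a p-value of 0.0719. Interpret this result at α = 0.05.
Since p = 0.0719 > α = 0.05, fail to reject H₀.
There is insufficient evidence to reject the null hypothesis; the result is not statistically significant at the 0.05 level.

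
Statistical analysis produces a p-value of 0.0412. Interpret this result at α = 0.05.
Since p = 0.0412 < α = 0.05, reject H₀.
There is sufficient evidence to reject the null hypothesis; the result is statistically significant at the 0.05 level.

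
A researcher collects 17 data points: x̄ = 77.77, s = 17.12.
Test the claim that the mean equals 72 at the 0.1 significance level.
One-sample t-test:
H₀: μ = 72
H₁: μ ≠ 72
df = n - 1 = 16
t = (x̄ - μ₀) / (s/√n) = (77.77 - 72) / (17.12/√17) = 1.390
p-value = 0.1837

Since p-value > α = 0.1, we fail to reject H₀.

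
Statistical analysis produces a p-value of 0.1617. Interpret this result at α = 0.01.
Since p = 0.1617 > α = 0.01, fail to reject H₀.
There is insufficient evidence to reject the null hypothesis; the result is not statistically significant at the 0.01 level.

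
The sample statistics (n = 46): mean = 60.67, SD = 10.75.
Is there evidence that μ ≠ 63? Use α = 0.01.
One-sample t-test:
H₀: μ = 63
H₁: μ ≠ 63
df = n - 1 = 45
t = (x̄ - μ₀) / (s/√n) = (60.67 - 63) / (10.75/√46) = -1.470
p-value = 0.1485

Since p-value > α = 0.01, we fail to reject H₀.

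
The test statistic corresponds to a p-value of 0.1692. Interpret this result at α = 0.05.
Since p = 0.1692 > α = 0.05, fail to reject H₀.
There is insufficient evidence to reject the null hypothesis; the result is not statistically significant at the 0.05 level.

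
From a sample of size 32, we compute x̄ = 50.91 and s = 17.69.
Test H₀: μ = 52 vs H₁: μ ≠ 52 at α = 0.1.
One-sample t-test:
H₀: μ = 52
H₁: μ ≠ 52
df = n - 1 = 31
t = (x̄ - μ₀) / (s/√n) = (50.91 - 52) / (17.69/√32) = -0.349
p-value = 0.7298

Since p-value > α = 0.1, we fail to reject H₀.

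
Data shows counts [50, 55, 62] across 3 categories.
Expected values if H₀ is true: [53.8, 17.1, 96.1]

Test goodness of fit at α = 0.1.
Chi-square goodness of fit test:
H₀: observed counts match expected distribution
H₁: observed counts differ from expected distribution
df = k - 1 = 2
χ² = Σ(O - E)²/E
   = (50 - 53.8)²/53.8 + (55 - 17.1)²/17.1 + (62 - 96.1)²/96.1
   = 0.268 + 84.001 + 12.100
   = 96.37
p-value < 0.0001

Since p-value < α = 0.1, we reject H₀.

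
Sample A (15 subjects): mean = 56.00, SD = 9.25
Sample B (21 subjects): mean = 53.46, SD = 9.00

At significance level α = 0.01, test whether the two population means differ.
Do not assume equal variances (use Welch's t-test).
Welch's two-sample t-test:
H₀: μ₁ = μ₂
H₁: μ₁ ≠ μ₂
s₁²/n₁ = 9.25²/15 = 5.7042,  s₂²/n₂ = 9.00²/21 = 3.8571
SE = √(s₁²/n₁ + s₂²/n₂) = √(5.7042 + 3.8571) = 3.0921
df (Welch-Satterthwaite) = (s₁²/n₁ + s₂²/n₂)² / [(s₁²/n₁)²/(n₁-1) + (s₂²/n₂)²/(n₂-1)] ≈ 29.80
t = (x̄₁ - x̄₂) / SE = (56.00 - 53.46) / 3.0921 = 2.54 / 3.0921 = 0.821
p-value = 0.4179

Since p-value > α = 0.01, we fail to reject H₀.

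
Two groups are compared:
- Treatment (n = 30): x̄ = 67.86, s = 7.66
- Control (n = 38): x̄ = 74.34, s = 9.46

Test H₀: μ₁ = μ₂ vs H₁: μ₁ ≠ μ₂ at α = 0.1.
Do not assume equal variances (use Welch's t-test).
Welch's two-sample t-test:
H₀: μ₁ = μ₂
H₁: μ₁ ≠ μ₂
s₁²/n₁ = 7.66²/30 = 1.9559,  s₂²/n₂ = 9.46²/38 = 2.3550
SE = √(s₁²/n₁ + s₂²/n₂) = √(1.9559 + 2.3550) = 2.0763
df (Welch-Satterthwaite) = (s₁²/n₁ + s₂²/n₂)² / [(s₁²/n₁)²/(n₁-1) + (s₂²/n₂)²/(n₂-1)] ≈ 65.95
t = (x̄₁ - x̄₂) / SE = (67.86 - 74.34) / 2.0763 = -6.48 / 2.0763 = -3.121
p-value = 0.0027

Since p-value < α = 0.1, we reject H₀.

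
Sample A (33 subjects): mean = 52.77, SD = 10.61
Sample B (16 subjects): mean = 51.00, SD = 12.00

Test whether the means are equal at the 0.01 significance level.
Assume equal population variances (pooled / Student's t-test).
Student's two-sample t-test (equal variances):
H₀: μ₁ = μ₂
H₁: μ₁ ≠ μ₂
df = n₁ + n₂ - 2 = 47
Pooled variance s_p² = [(n₁-1)s₁² + (n₂-1)s₂²] / (n₁ + n₂ - 2) = [(32)(10.61²) + (15)(12.00²)] / 47 = 122.6023
SE = √(s_p²(1/n₁ + 1/n₂)) = √(122.6023 × (1/33 + 1/16)) = 3.3731
t = (x̄₁ - x̄₂) / SE = (52.77 - 51.00) / 3.3731 = 1.77 / 3.3731 = 0.525
p-value = 0.6022

Since p-value > α = 0.01, we fail to reject H₀.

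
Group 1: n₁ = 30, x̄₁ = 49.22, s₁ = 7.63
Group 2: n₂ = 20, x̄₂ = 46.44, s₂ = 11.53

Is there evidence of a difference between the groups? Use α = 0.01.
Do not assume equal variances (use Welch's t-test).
Welch's two-sample t-test:
H₀: μ₁ = μ₂
H₁: μ₁ ≠ μ₂
s₁²/n₁ = 7.63²/30 = 1.9406,  s₂²/n₂ = 11.53²/20 = 6.6470
SE = √(s₁²/n₁ + s₂²/n₂) = √(1.9406 + 6.6470) = 2.9305
df (Welch-Satterthwaite) = (s₁²/n₁ + s₂²/n₂)² / [(s₁²/n₁)²/(n₁-1) + (s₂²/n₂)²/(n₂-1)] ≈ 30.04
t = (x̄₁ - x̄₂) / SE = (49.22 - 46.44) / 2.9305 = 2.78 / 2.9305 = 0.949
p-value = 0.3504

Since p-value > α = 0.01, we fail to reject H₀.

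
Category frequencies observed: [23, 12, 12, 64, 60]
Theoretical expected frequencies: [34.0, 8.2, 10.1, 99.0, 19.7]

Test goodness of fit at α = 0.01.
Chi-square goodness of fit test:
H₀: observed counts match expected distribution
H₁: observed counts differ from expected distribution
df = k - 1 = 4
χ² = Σ(O - E)²/E
   = (23 - 34.0)²/34.0 + (12 - 8.2)²/8.2 + (12 - 10.1)²/10.1 + (64 - 99.0)²/99.0 + (60 - 19.7)²/19.7
   = 3.559 + 1.761 + 0.357 + 12.374 + 82.441
   = 100.49
p-value < 0.0001

Since p-value < α = 0.01, we reject H₀.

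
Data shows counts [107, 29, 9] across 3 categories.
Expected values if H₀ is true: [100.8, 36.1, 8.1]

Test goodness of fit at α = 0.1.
Chi-square goodness of fit test:
H₀: observed counts match expected distribution
H₁: observed counts differ from expected distribution
df = k - 1 = 2
χ² = Σ(O - E)²/E
   = (107 - 100.8)²/100.8 + (29 - 36.1)²/36.1 + (9 - 8.1)²/8.1
   = 0.381 + 1.396 + 0.100
   = 1.88
p-value = 0.3911

Since p-value > α = 0.1, we fail to reject H₀.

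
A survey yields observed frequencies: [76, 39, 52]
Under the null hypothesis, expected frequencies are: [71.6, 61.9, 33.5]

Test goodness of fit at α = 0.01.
Chi-square goodness of fit test:
H₀: observed counts match expected distribution
H₁: observed counts differ from expected distribution
df = k - 1 = 2
χ² = Σ(O - E)²/E
   = (76 - 71.6)²/71.6 + (39 - 61.9)²/61.9 + (52 - 33.5)²/33.5
   = 0.270 + 8.472 + 10.216
   = 18.96
p-value = 0.0001

Since p-value < α = 0.01, we reject H₀.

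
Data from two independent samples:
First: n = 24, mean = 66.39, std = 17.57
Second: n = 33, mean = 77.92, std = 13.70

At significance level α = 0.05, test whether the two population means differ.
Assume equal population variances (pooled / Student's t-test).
Student's two-sample t-test (equal variances):
H₀: μ₁ = μ₂
H₁: μ₁ ≠ μ₂
df = n₁ + n₂ - 2 = 55
Pooled variance s_p² = [(n₁-1)s₁² + (n₂-1)s₂²] / (n₁ + n₂ - 2) = [(23)(17.57²) + (32)(13.70²)] / 55 = 238.2962
SE = √(s_p²(1/n₁ + 1/n₂)) = √(238.2962 × (1/24 + 1/33)) = 4.1413
t = (x̄₁ - x̄₂) / SE = (66.39 - 77.92) / 4.1413 = -11.53 / 4.1413 = -2.784
p-value = 0.0073

Since p-value < α = 0.05, we reject H₀.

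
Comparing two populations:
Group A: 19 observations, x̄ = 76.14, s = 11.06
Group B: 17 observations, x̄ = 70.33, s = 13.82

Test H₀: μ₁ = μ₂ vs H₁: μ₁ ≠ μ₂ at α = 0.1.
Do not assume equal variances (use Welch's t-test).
Welch's two-sample t-test:
H₀: μ₁ = μ₂
H₁: μ₁ ≠ μ₂
s₁²/n₁ = 11.06²/19 = 6.4381,  s₂²/n₂ = 13.82²/17 = 11.2348
SE = √(s₁²/n₁ + s₂²/n₂) = √(6.4381 + 11.2348) = 4.2039
df (Welch-Satterthwaite) = (s₁²/n₁ + s₂²/n₂)² / [(s₁²/n₁)²/(n₁-1) + (s₂²/n₂)²/(n₂-1)] ≈ 30.65
t = (x̄₁ - x̄₂) / SE = (76.14 - 70.33) / 4.2039 = 5.81 / 4.2039 = 1.382
p-value = 0.1769

Since p-value > α = 0.1, we fail to reject H₀.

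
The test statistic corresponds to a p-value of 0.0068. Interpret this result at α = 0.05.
Since p = 0.0068 < α = 0.05, reject H₀.
There is sufficient evidence to reject the null hypothesis; the result is statistically significant at the 0.05 level.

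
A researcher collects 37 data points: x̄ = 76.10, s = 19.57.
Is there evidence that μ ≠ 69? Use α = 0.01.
One-sample t-test:
H₀: μ = 69
H₁: μ ≠ 69
df = n - 1 = 36
t = (x̄ - μ₀) / (s/√n) = (76.10 - 69) / (19.57/√37) = 2.207
p-value = 0.0338

Since p-value > α = 0.01, we fail to reject H₀.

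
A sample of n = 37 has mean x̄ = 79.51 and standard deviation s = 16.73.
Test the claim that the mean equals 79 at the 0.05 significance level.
One-sample t-test:
H₀: μ = 79
H₁: μ ≠ 79
df = n - 1 = 36
t = (x̄ - μ₀) / (s/√n) = (79.51 - 79) / (16.73/√37) = 0.185
p-value = 0.8539

Since p-value > α = 0.05, we fail to reject H₀.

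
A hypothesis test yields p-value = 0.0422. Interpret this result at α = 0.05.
Since p = 0.0422 < α = 0.05, reject H₀.
There is sufficient evidence to reject the null hypothesis; the result is statistically significant at the 0.05 level.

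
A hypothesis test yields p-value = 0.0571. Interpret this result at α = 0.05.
Since p = 0.0571 > α = 0.05, fail to reject H₀.
There is insufficient evidence to reject the null hypothesis; the result is not statistically significant at the 0.05 level.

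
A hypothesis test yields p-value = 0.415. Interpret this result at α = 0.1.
Since p = 0.415 > α = 0.1, fail to reject H₀.
There is insufficient evidence to reject the null hypothesis; the result is not statistically significant at the 0.1 level.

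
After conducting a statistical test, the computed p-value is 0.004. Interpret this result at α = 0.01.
Since p = 0.004 < α = 0.01, reject H₀.
There is sufficient evidence to reject the null hypothesis; the result is statistically significant at the 0.01 level.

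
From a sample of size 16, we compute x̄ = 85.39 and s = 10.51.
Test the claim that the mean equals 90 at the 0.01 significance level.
One-sample t-test:
H₀: μ = 90
H₁: μ ≠ 90
df = n - 1 = 15
t = (x̄ - μ₀) / (s/√n) = (85.39 - 90) / (10.51/√16) = -1.755
p-value = 0.0997

Since p-value > α = 0.01, we fail to reject H₀.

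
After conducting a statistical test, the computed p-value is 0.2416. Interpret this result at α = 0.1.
Since p = 0.2416 > α = 0.1, fail to reject H₀.
There is insufficient evidence to reject the null hypothesis; the result is not statistically significant at the 0.1 level.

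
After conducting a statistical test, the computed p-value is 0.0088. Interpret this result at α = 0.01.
Since p = 0.0088 < α = 0.01, reject H₀.
There is sufficient evidence to reject the null hypothesis; the result is statistically significant at the 0.01 level.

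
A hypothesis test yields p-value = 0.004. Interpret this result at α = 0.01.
Since p = 0.004 < α = 0.01, reject H₀.
There is sufficient evidence to reject the null hypothesis; the result is statistically significant at the 0.01 level.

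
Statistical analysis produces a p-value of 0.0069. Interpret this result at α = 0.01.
Since p = 0.0069 < α = 0.01, reject H₀.
There is sufficient evidence to reject the null hypothesis; the result is statistically significant at the 0.01 level.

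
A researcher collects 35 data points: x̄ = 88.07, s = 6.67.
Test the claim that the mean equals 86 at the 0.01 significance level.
One-sample t-test:
H₀: μ = 86
H₁: μ ≠ 86
df = n - 1 = 34
t = (x̄ - μ₀) / (s/√n) = (88.07 - 86) / (6.67/√35) = 1.836
p-value = 0.0751

Since p-value > α = 0.01, we fail to reject H₀.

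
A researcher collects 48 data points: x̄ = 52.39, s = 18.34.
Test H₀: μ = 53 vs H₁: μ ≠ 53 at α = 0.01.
One-sample t-test:
H₀: μ = 53
H₁: μ ≠ 53
df = n - 1 = 47
t = (x̄ - μ₀) / (s/√n) = (52.39 - 53) / (18.34/√48) = -0.230
p-value = 0.8188

Since p-value > α = 0.01, we fail to reject H₀.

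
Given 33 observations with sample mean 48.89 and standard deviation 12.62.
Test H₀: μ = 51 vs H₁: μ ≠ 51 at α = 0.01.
One-sample t-test:
H₀: μ = 51
H₁: μ ≠ 51
df = n - 1 = 32
t = (x̄ - μ₀) / (s/√n) = (48.89 - 51) / (12.62/√33) = -0.960
p-value = 0.3440

Since p-value > α = 0.01, we fail to reject H₀.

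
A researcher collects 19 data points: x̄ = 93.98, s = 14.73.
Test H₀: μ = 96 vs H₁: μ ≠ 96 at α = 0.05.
One-sample t-test:
H₀: μ = 96
H₁: μ ≠ 96
df = n - 1 = 18
t = (x̄ - μ₀) / (s/√n) = (93.98 - 96) / (14.73/√19) = -0.598
p-value = 0.5574

Since p-value > α = 0.05, we fail to reject H₀.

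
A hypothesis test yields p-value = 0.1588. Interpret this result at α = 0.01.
Since p = 0.1588 > α = 0.01, fail to reject H₀.
There is insufficient evidence to reject the null hypothesis; the result is not statistically significant at the 0.01 level.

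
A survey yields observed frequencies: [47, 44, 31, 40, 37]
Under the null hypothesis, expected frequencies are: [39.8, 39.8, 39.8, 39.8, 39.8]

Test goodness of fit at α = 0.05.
Chi-square goodness of fit test:
H₀: observed counts match expected distribution
H₁: observed counts differ from expected distribution
df = k - 1 = 4
χ² = Σ(O - E)²/E
   = (47 - 39.8)²/39.8 + (44 - 39.8)²/39.8 + (31 - 39.8)²/39.8 + (40 - 39.8)²/39.8 + (37 - 39.8)²/39.8
   = 1.303 + 0.443 + 1.946 + 0.001 + 0.197
   = 3.89
p-value = 0.4212

Since p-value > α = 0.05, we fail to reject H₀.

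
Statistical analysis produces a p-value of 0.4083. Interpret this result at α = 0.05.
Since p = 0.4083 > α = 0.05, fail to reject H₀.
There is insufficient evidence to reject the null hypothesis; the result is not statistically significant at the 0.05 level.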